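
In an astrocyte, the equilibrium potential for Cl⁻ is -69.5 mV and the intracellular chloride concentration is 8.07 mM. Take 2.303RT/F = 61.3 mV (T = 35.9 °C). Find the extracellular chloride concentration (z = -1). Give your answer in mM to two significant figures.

Nernst: E = (61.3/-1) · log₁₀([out]/[in]), so log₁₀([out]/[in]) = -69.5 × -1 / 61.3 = 1.1338.
[out]/[in] = 10^(1.1338) = 13.61.
[out] = 13.61 × 8.07 = 109.8 mM.

110 mM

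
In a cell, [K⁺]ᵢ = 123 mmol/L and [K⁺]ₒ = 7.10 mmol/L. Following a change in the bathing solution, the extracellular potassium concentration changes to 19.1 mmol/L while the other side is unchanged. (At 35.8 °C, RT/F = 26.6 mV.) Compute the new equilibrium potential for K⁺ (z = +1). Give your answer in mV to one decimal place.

After the shift: [K⁺]_out = 19.1, [K⁺]_in = 123 mmol/L.
E_new = (26.6/1)·ln(19.1/123) = 26.60 · (-1.8625) = -49.54 mV

-49.5 mV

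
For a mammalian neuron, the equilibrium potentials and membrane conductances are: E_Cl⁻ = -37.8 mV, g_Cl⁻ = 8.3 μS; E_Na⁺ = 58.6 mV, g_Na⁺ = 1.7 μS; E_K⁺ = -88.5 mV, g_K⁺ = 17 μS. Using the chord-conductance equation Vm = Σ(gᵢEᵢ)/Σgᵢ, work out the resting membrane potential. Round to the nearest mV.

-64 mV

Σ gᵢEᵢ = 8.3·(-37.8) + 1.7·(58.6) + 17·(-88.5) = -1718.62
Σ gᵢ = 8.3 + 1.7 + 17 = 27
Vm = -1718.62 / 27 = -63.65 mV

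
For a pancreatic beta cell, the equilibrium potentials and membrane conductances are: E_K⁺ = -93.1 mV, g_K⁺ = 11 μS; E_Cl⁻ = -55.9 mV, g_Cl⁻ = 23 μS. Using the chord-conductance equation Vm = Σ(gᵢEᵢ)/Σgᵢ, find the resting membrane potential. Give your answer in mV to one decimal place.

Σ gᵢEᵢ = 11·(-93.1) + 23·(-55.9) = -2309.80
Σ gᵢ = 11 + 23 = 34
Vm = -2309.80 / 34 = -67.94 mV

-67.9 mV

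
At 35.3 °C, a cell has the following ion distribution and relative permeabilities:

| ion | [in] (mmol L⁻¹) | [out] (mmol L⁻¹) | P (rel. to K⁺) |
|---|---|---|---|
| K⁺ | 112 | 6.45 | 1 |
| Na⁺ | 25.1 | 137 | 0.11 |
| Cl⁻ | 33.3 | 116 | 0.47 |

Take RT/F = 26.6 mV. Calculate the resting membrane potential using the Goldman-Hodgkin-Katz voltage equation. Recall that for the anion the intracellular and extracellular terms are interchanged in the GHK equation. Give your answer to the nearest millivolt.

-40 mV

Vm = 26.6 · ln[(Σ P·[cation]ₒ + Σ P·[anion]ᵢ) / (Σ P·[cation]ᵢ + Σ P·[anion]ₒ)]
Numerator = 1×6.45 + 0.11×137 + 0.47×33.3 = 37.17
Denominator = 1×112 + 0.11×25.1 + 0.47×116 = 169.3
Vm = 26.6 · ln(0.21958) = 26.6 × (-1.5160) = -40.33 mV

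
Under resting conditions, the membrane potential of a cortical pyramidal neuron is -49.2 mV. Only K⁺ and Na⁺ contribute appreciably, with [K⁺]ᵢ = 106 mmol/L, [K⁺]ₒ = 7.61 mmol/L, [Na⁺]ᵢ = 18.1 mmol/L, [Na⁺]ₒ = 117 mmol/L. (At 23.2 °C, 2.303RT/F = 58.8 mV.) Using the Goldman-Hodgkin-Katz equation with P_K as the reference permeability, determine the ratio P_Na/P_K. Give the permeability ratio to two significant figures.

Let α = P_Na/P_K. GHK: Vm = 58.8·log₁₀[(Kₒ + α·Naₒ)/(Kᵢ + α·Naᵢ)].
10^(Vm/58.8) = 10^(-49.2/58.8) = 0.14563
So 0.14563·(Kᵢ + α·Naᵢ) = Kₒ + α·Naₒ → α = (0.14563·106.0 − 7.61) / (117.0 − 0.14563·18.1)
α = (15.44 − 7.61) / (117.0 − 2.636) = 7.827/114.4 = 0.06844

0.068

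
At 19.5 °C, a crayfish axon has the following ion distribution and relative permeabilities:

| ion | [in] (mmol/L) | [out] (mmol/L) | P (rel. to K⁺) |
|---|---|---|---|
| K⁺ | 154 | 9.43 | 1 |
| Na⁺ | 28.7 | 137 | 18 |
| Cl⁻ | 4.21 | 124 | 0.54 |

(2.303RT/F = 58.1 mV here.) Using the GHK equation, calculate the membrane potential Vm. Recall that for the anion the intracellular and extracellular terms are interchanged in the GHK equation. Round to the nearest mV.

Vm = 58.1 · log₁₀[(Σ P·[cation]ₒ + Σ P·[anion]ᵢ) / (Σ P·[cation]ᵢ + Σ P·[anion]ₒ)]
Numerator = 1×9.43 + 18×137 + 0.54×4.21 = 2478
Denominator = 1×154 + 18×28.7 + 0.54×124 = 737.6
Vm = 58.1 · log₁₀(3.3593) = 58.1 × (0.5263) = 30.58 mV

31 mV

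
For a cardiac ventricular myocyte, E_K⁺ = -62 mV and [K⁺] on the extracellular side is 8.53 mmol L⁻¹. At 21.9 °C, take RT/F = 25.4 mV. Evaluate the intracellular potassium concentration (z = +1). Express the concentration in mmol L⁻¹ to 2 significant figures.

98 mmol L⁻¹

Nernst: E = (25.4/1) · ln([out]/[in]), so ln([out]/[in]) = -62.0 × 1 / 25.4 = -2.4409.
[out]/[in] = e^(-2.4409) = 0.08708.
[in] = 8.53 / 0.08708 = 97.96 mmol L⁻¹.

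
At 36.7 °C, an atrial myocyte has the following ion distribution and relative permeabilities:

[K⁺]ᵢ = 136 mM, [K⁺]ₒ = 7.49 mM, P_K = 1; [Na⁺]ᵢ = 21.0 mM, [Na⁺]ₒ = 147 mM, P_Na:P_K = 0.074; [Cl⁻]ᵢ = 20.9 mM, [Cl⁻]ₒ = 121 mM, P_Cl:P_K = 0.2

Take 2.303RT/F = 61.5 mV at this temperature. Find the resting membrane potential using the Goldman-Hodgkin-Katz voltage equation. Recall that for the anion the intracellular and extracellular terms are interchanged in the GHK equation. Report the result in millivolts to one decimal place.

-52.6 mV

Vm = 61.5 · log₁₀[(Σ P·[cation]ₒ + Σ P·[anion]ᵢ) / (Σ P·[cation]ᵢ + Σ P·[anion]ₒ)]
Numerator = 1×7.49 + 0.074×147 + 0.2×20.9 = 22.55
Denominator = 1×136 + 0.074×21.0 + 0.2×121 = 161.8
Vm = 61.5 · log₁₀(0.1394) = 61.5 × (-0.8557) = -52.63 mV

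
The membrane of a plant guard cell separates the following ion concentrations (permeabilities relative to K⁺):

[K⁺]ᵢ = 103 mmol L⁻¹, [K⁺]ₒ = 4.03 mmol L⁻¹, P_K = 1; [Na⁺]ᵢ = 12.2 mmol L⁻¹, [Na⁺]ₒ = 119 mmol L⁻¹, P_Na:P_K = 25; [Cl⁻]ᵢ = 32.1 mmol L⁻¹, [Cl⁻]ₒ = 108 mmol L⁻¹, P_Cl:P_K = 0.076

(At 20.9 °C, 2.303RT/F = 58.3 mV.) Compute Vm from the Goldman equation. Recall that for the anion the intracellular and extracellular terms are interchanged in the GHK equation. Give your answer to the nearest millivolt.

Vm = 58.3 · log₁₀[(Σ P·[cation]ₒ + Σ P·[anion]ᵢ) / (Σ P·[cation]ᵢ + Σ P·[anion]ₒ)]
Numerator = 1×4.03 + 25×119 + 0.076×32.1 = 2981
Denominator = 1×103 + 25×12.2 + 0.076×108 = 416.2
Vm = 58.3 · log₁₀(7.1634) = 58.3 × (0.8551) = 49.85 mV

50 mV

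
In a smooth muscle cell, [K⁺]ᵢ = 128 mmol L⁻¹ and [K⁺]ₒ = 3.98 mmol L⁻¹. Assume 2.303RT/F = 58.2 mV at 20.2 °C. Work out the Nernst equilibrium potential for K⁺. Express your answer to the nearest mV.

E = (58.2/z) · log₁₀([K⁺]_out/[K⁺]_in) with z = +1.
= (58.2/1) · log₁₀(3.98/128) = 58.20 · log₁₀(0.03109)
= 58.20 · (-1.5073) = -87.73 mV

-88 mV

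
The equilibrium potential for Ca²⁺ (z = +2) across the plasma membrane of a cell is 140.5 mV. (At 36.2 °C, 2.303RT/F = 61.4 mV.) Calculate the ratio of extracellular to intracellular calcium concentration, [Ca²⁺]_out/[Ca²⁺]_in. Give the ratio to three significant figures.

log₁₀([out]/[in]) = E·z/(61.4) = 140.5 × 2 / 61.4 = 4.5765
[out]/[in] = 10^(4.5765) = 3.772e+04

37700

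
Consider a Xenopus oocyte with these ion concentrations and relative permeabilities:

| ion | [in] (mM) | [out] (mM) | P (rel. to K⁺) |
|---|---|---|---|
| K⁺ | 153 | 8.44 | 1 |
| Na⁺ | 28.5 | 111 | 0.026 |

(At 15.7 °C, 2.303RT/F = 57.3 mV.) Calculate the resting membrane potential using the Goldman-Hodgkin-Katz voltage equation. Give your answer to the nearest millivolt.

Vm = 57.3 · log₁₀[(Σ P·[cation]ₒ + Σ P·[anion]ᵢ) / (Σ P·[cation]ᵢ + Σ P·[anion]ₒ)]
Numerator = 1×8.44 + 0.026×111 = 11.33
Denominator = 1×153 + 0.026×28.5 = 153.7
Vm = 57.3 · log₁₀(0.073669) = 57.3 × (-1.1327) = -64.90 mV

-65 mV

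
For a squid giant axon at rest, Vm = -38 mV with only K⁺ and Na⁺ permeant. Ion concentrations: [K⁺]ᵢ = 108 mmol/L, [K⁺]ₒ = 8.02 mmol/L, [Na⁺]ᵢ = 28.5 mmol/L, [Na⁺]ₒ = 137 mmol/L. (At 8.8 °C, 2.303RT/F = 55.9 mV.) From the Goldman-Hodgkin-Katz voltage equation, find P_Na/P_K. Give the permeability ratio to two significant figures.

Let α = P_Na/P_K. GHK: Vm = 55.9·log₁₀[(Kₒ + α·Naₒ)/(Kᵢ + α·Naᵢ)].
10^(Vm/55.9) = 10^(-38.0/55.9) = 0.20903
So 0.20903·(Kᵢ + α·Naᵢ) = Kₒ + α·Naₒ → α = (0.20903·108.0 − 8.02) / (137.0 − 0.20903·28.5)
α = (22.58 − 8.02) / (137.0 − 5.957) = 14.56/131 = 0.1111

0.11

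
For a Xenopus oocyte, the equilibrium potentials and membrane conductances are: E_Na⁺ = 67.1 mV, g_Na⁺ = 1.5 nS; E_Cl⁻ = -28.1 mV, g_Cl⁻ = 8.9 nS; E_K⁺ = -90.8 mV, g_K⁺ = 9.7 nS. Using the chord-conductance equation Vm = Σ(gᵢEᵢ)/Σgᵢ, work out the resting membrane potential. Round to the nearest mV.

Σ gᵢEᵢ = 1.5·(67.1) + 8.9·(-28.1) + 9.7·(-90.8) = -1030.20
Σ gᵢ = 1.5 + 8.9 + 9.7 = 20.1
Vm = -1030.20 / 20.1 = -51.25 mV

-51 mV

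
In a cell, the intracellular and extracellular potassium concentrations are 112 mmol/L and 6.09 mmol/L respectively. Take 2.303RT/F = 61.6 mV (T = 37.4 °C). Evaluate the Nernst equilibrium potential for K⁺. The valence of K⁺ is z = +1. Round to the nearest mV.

-78 mV

E = (61.6/z) · log₁₀([K⁺]_out/[K⁺]_in) with z = +1.
= (61.6/1) · log₁₀(6.09/112) = 61.60 · log₁₀(0.05437)
= 61.60 · (-1.2646) = -77.90 mV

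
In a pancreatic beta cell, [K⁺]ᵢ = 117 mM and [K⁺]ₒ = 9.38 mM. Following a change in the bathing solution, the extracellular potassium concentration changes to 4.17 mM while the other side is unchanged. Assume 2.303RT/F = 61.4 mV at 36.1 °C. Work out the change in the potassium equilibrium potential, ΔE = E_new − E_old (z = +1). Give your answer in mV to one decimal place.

E_old = (61.4/1)·log₁₀(9.38/117) = -67.29 mV
E_new = (61.4/1)·log₁₀(4.17/117) = -88.91 mV
ΔE = -88.91 − (-67.29) = -21.62 mV

-21.6 mV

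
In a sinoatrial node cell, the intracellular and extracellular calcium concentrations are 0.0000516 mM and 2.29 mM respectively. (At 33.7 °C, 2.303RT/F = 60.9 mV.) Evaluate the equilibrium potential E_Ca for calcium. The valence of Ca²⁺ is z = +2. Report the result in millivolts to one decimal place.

E = (60.9/z) · log₁₀([Ca²⁺]_out/[Ca²⁺]_in) with z = +2.
= (60.9/2) · log₁₀(2.29/0.0000516) = 30.45 · log₁₀(4.438e+04)
= 30.45 · (4.6472) = 141.51 mV

141.5 mV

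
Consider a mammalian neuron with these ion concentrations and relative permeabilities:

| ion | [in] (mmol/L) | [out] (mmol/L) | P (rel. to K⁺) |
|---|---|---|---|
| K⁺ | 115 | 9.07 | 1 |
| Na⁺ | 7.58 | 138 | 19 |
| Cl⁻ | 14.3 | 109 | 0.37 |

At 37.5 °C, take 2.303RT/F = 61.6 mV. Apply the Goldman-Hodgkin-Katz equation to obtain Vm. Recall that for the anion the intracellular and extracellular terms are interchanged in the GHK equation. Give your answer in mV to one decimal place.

Vm = 61.6 · log₁₀[(Σ P·[cation]ₒ + Σ P·[anion]ᵢ) / (Σ P·[cation]ᵢ + Σ P·[anion]ₒ)]
Numerator = 1×9.07 + 19×138 + 0.37×14.3 = 2636
Denominator = 1×115 + 19×7.58 + 0.37×109 = 299.3
Vm = 61.6 · log₁₀(8.807) = 61.6 × (0.9448) = 58.20 mV

58.2 mV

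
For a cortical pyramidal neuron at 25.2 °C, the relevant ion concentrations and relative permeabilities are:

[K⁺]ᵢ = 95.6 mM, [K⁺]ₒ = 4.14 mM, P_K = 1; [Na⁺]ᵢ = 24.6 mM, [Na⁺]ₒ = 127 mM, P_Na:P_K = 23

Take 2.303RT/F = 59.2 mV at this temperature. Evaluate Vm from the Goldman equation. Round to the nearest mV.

38 mV

Vm = 59.2 · log₁₀[(Σ P·[cation]ₒ + Σ P·[anion]ᵢ) / (Σ P·[cation]ᵢ + Σ P·[anion]ₒ)]
Numerator = 1×4.14 + 23×127 = 2925
Denominator = 1×95.6 + 23×24.6 = 661.4
Vm = 59.2 · log₁₀(4.4226) = 59.2 × (0.6457) = 38.22 mV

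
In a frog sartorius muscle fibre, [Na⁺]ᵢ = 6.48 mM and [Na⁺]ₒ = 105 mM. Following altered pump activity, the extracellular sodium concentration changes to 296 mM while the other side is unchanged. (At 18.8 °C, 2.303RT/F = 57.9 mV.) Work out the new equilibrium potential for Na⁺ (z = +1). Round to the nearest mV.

96 mV

After the shift: [Na⁺]_out = 296, [Na⁺]_in = 6.48 mM.
E_new = (57.9/1)·log₁₀(296/6.48) = 57.90 · (1.6597) = 96.10 mV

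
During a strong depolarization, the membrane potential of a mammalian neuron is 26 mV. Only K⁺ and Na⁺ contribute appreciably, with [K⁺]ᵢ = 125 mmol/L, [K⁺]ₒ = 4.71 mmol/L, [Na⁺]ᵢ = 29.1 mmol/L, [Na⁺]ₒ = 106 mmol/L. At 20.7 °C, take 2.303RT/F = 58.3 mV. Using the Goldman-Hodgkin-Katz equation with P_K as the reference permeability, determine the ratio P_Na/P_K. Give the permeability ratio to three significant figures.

Let α = P_Na/P_K. GHK: Vm = 58.3·log₁₀[(Kₒ + α·Naₒ)/(Kᵢ + α·Naᵢ)].
10^(Vm/58.3) = 10^(26.0/58.3) = 2.7923
So 2.7923·(Kᵢ + α·Naᵢ) = Kₒ + α·Naₒ → α = (2.7923·125.0 − 4.71) / (106.0 − 2.7923·29.1)
α = (349 − 4.71) / (106.0 − 81.26) = 344.3/24.74 = 13.92

13.9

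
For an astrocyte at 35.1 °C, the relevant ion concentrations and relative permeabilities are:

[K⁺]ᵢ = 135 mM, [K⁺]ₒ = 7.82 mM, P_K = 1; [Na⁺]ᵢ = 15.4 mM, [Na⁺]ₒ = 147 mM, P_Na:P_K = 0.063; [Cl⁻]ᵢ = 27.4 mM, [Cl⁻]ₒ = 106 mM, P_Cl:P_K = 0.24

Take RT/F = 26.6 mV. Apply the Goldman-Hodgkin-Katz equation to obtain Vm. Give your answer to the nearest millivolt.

-51 mV

Vm = 26.6 · ln[(Σ P·[cation]ₒ + Σ P·[anion]ᵢ) / (Σ P·[cation]ᵢ + Σ P·[anion]ₒ)]
Numerator = 1×7.82 + 0.063×147 + 0.24×27.4 = 23.66
Denominator = 1×135 + 0.063×15.4 + 0.24×106 = 161.4
Vm = 26.6 · ln(0.14656) = 26.6 × (-1.9203) = -51.08 mV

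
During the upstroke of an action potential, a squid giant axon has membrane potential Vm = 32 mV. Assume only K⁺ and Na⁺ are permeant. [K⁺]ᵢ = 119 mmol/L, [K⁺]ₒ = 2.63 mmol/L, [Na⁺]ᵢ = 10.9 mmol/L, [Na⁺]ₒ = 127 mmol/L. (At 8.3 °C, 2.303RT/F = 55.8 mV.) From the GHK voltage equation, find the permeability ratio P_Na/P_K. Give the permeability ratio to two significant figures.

5.1

Let α = P_Na/P_K. GHK: Vm = 55.8·log₁₀[(Kₒ + α·Naₒ)/(Kᵢ + α·Naᵢ)].
10^(Vm/55.8) = 10^(32.0/55.8) = 3.7452
So 3.7452·(Kᵢ + α·Naᵢ) = Kₒ + α·Naₒ → α = (3.7452·119.0 − 2.63) / (127.0 − 3.7452·10.9)
α = (445.7 − 2.63) / (127.0 − 40.82) = 443.1/86.18 = 5.141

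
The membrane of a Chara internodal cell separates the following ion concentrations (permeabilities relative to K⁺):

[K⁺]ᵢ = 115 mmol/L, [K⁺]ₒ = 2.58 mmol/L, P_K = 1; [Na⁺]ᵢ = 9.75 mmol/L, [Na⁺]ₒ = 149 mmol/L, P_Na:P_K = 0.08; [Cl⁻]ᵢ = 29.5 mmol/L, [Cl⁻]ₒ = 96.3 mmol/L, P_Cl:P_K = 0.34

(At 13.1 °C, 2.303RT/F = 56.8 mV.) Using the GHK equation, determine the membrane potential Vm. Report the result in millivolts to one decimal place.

Vm = 56.8 · log₁₀[(Σ P·[cation]ₒ + Σ P·[anion]ᵢ) / (Σ P·[cation]ᵢ + Σ P·[anion]ₒ)]
Numerator = 1×2.58 + 0.08×149 + 0.34×29.5 = 24.53
Denominator = 1×115 + 0.08×9.75 + 0.34×96.3 = 148.5
Vm = 56.8 · log₁₀(0.16516) = 56.8 × (-0.7821) = -44.42 mV

-44.4 mV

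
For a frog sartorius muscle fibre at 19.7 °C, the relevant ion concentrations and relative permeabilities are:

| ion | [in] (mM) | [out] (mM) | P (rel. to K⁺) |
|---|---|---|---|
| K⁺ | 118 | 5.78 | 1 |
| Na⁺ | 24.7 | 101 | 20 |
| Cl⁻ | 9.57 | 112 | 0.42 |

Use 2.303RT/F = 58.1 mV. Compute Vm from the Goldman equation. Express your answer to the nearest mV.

28 mV

Vm = 58.1 · log₁₀[(Σ P·[cation]ₒ + Σ P·[anion]ᵢ) / (Σ P·[cation]ᵢ + Σ P·[anion]ₒ)]
Numerator = 1×5.78 + 20×101 + 0.42×9.57 = 2030
Denominator = 1×118 + 20×24.7 + 0.42×112 = 659
Vm = 58.1 · log₁₀(3.0799) = 58.1 × (0.4885) = 28.38 mV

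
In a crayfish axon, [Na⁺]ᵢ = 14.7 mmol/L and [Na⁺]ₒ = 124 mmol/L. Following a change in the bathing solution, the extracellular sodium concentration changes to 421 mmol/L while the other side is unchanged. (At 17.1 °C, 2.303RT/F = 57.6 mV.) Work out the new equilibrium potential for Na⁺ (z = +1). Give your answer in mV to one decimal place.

83.9 mV

After the shift: [Na⁺]_out = 421, [Na⁺]_in = 14.7 mmol/L.
E_new = (57.6/1)·log₁₀(421/14.7) = 57.60 · (1.4570) = 83.92 mV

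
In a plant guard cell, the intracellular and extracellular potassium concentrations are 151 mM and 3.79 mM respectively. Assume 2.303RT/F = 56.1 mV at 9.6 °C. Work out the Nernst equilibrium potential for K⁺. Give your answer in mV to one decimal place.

E = (56.1/z) · log₁₀([K⁺]_out/[K⁺]_in) with z = +1.
= (56.1/1) · log₁₀(3.79/151) = 56.10 · log₁₀(0.0251)
= 56.10 · (-1.6003) = -89.78 mV

-89.8 mV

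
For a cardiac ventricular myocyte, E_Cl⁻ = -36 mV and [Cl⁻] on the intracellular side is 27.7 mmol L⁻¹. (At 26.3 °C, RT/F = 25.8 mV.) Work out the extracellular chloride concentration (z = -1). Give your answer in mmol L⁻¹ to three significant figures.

Nernst: E = (25.8/-1) · ln([out]/[in]), so ln([out]/[in]) = -36.0 × -1 / 25.8 = 1.3953.
[out]/[in] = e^(1.3953) = 4.036.
[out] = 4.036 × 27.7 = 111.8 mmol L⁻¹.

112 mmol L⁻¹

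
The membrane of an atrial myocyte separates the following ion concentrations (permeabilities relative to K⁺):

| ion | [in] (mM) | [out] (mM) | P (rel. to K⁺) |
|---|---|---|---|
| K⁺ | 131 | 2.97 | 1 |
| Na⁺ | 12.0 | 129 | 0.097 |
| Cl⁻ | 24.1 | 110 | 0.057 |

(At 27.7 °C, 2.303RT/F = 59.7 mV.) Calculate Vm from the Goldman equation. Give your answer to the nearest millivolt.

Vm = 59.7 · log₁₀[(Σ P·[cation]ₒ + Σ P·[anion]ᵢ) / (Σ P·[cation]ᵢ + Σ P·[anion]ₒ)]
Numerator = 1×2.97 + 0.097×129 + 0.057×24.1 = 16.86
Denominator = 1×131 + 0.097×12.0 + 0.057×110 = 138.4
Vm = 59.7 · log₁₀(0.12177) = 59.7 × (-0.9145) = -54.59 mV

-55 mV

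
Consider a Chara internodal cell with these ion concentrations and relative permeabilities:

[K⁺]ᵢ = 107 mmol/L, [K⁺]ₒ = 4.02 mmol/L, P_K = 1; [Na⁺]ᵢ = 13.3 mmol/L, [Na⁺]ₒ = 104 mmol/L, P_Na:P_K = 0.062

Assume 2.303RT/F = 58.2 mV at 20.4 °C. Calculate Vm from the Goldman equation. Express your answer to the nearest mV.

Vm = 58.2 · log₁₀[(Σ P·[cation]ₒ + Σ P·[anion]ᵢ) / (Σ P·[cation]ᵢ + Σ P·[anion]ₒ)]
Numerator = 1×4.02 + 0.062×104 = 10.47
Denominator = 1×107 + 0.062×13.3 = 107.8
Vm = 58.2 · log₁₀(0.097084) = 58.2 × (-1.0129) = -58.95 mV

-59 mV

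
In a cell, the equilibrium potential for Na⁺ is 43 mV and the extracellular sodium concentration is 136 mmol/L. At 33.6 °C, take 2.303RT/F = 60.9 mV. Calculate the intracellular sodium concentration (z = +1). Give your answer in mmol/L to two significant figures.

27 mmol/L

Nernst: E = (60.9/1) · log₁₀([out]/[in]), so log₁₀([out]/[in]) = 43.0 × 1 / 60.9 = 0.7061.
[out]/[in] = 10^(0.7061) = 5.082.
[in] = 136 / 5.082 = 26.76 mmol/L.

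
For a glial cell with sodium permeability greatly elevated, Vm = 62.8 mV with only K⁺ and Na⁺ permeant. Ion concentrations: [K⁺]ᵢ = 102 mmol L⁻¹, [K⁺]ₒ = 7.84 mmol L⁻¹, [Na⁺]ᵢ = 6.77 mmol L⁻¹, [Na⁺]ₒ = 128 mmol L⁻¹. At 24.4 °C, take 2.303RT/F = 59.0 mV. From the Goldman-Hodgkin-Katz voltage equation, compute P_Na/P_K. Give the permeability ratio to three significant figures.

23.8

Let α = P_Na/P_K. GHK: Vm = 59.0·log₁₀[(Kₒ + α·Naₒ)/(Kᵢ + α·Naᵢ)].
10^(Vm/59.0) = 10^(62.8/59.0) = 11.599
So 11.599·(Kᵢ + α·Naᵢ) = Kₒ + α·Naₒ → α = (11.599·102.0 − 7.84) / (128.0 − 11.599·6.77)
α = (1183 − 7.84) / (128.0 − 78.52) = 1175/49.48 = 23.75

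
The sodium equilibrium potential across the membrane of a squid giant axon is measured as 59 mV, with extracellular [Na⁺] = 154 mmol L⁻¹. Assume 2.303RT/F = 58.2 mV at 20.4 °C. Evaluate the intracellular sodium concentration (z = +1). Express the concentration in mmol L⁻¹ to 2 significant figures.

Nernst: E = (58.2/1) · log₁₀([out]/[in]), so log₁₀([out]/[in]) = 59.0 × 1 / 58.2 = 1.0137.
[out]/[in] = 10^(1.0137) = 10.32.
[in] = 154 / 10.32 = 14.92 mmol L⁻¹.

15 mmol L⁻¹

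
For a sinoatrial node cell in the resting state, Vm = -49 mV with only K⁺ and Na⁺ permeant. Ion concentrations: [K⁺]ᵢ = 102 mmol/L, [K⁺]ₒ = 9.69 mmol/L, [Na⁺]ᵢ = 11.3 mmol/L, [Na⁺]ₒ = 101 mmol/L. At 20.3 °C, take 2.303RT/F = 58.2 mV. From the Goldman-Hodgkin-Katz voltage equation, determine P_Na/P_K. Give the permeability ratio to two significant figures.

0.050

Let α = P_Na/P_K. GHK: Vm = 58.2·log₁₀[(Kₒ + α·Naₒ)/(Kᵢ + α·Naᵢ)].
10^(Vm/58.2) = 10^(-49.0/58.2) = 0.1439
So 0.1439·(Kᵢ + α·Naᵢ) = Kₒ + α·Naₒ → α = (0.1439·102.0 − 9.69) / (101.0 − 0.1439·11.3)
α = (14.68 − 9.69) / (101.0 − 1.626) = 4.988/99.37 = 0.0502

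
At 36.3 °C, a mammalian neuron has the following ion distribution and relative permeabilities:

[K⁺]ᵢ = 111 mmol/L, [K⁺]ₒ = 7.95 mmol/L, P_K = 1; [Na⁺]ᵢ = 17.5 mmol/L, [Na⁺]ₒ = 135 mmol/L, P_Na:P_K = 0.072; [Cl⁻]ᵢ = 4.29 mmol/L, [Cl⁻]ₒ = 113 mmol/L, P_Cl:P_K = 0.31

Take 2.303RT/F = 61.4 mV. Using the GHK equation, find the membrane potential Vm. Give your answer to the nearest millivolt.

Vm = 61.4 · log₁₀[(Σ P·[cation]ₒ + Σ P·[anion]ᵢ) / (Σ P·[cation]ᵢ + Σ P·[anion]ₒ)]
Numerator = 1×7.95 + 0.072×135 + 0.31×4.29 = 19
Denominator = 1×111 + 0.072×17.5 + 0.31×113 = 147.3
Vm = 61.4 · log₁₀(0.129) = 61.4 × (-0.8894) = -54.61 mV

-55 mV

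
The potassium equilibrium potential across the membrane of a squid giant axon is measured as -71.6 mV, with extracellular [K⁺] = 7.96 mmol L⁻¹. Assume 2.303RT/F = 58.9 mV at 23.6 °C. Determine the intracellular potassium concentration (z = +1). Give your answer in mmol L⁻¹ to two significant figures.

Nernst: E = (58.9/1) · log₁₀([out]/[in]), so log₁₀([out]/[in]) = -71.6 × 1 / 58.9 = -1.2156.
[out]/[in] = 10^(-1.2156) = 0.06087.
[in] = 7.96 / 0.06087 = 130.8 mmol L⁻¹.

130 mmol L⁻¹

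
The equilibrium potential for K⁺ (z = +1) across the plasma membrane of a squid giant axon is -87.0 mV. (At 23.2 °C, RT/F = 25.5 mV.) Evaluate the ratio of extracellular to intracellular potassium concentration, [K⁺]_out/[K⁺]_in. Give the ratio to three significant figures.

0.0330

ln([out]/[in]) = E·z/(25.5) = -87.0 × 1 / 25.5 = -3.4118
[out]/[in] = e^(-3.4118) = 0.03298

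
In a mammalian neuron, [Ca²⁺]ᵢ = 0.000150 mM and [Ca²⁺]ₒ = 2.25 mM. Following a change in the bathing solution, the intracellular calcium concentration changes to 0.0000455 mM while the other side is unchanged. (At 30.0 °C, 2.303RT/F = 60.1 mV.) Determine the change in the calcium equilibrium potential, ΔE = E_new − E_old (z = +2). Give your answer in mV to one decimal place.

E_old = (60.1/2)·log₁₀(2.25/0.000150) = 125.49 mV
E_new = (60.1/2)·log₁₀(2.25/0.0000455) = 141.06 mV
ΔE = 141.06 − (125.49) = 15.57 mV

15.6 mV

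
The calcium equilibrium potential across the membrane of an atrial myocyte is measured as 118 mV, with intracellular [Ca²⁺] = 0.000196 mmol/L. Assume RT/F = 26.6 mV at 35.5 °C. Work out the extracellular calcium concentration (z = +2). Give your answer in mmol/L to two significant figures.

Nernst: E = (26.6/2) · ln([out]/[in]), so ln([out]/[in]) = 118.0 × 2 / 26.6 = 8.8722.
[out]/[in] = e^(8.8722) = 7131.
[out] = 7131 × 0.000196 = 1.398 mmol/L.

1.4 mmol/L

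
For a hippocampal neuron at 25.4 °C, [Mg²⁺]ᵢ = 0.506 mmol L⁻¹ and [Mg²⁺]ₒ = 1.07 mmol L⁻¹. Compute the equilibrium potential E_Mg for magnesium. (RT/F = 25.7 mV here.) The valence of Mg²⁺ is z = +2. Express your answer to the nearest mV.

10 mV

E = (25.7/z) · ln([Mg²⁺]_out/[Mg²⁺]_in) with z = +2.
= (25.7/2) · ln(1.07/0.506) = 12.85 · ln(2.115)
= 12.85 · (0.7489) = 9.62 mV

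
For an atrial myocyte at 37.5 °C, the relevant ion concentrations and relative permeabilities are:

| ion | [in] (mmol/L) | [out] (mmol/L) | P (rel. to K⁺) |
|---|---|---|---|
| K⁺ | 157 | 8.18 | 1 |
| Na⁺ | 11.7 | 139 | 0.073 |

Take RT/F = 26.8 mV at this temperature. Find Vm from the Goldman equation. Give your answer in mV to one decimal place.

-57.7 mV

Vm = 26.8 · ln[(Σ P·[cation]ₒ + Σ P·[anion]ᵢ) / (Σ P·[cation]ᵢ + Σ P·[anion]ₒ)]
Numerator = 1×8.18 + 0.073×139 = 18.33
Denominator = 1×157 + 0.073×11.7 = 157.9
Vm = 26.8 · ln(0.1161) = 26.8 × (-2.1533) = -57.71 mV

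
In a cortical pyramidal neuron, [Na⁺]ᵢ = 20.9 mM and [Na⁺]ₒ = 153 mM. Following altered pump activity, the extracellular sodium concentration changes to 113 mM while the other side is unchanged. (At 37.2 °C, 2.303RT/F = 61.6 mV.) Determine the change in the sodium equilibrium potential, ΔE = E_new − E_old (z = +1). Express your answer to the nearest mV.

E_old = (61.6/1)·log₁₀(153/20.9) = 53.26 mV
E_new = (61.6/1)·log₁₀(113/20.9) = 45.15 mV
ΔE = 45.15 − (53.26) = -8.11 mV

-8 mV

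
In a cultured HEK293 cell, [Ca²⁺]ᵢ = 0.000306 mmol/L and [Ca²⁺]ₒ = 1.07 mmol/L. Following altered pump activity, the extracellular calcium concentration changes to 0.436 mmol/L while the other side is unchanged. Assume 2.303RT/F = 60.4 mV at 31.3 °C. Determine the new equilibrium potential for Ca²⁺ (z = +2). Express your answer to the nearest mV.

After the shift: [Ca²⁺]_out = 0.436, [Ca²⁺]_in = 0.000306 mmol/L.
E_new = (60.4/2)·log₁₀(0.436/0.000306) = 30.20 · (3.1538) = 95.24 mV

95 mV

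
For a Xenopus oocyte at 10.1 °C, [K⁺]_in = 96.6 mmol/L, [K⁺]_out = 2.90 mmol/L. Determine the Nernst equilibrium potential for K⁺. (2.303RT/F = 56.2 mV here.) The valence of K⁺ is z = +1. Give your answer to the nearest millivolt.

E = (56.2/z) · log₁₀([K⁺]_out/[K⁺]_in) with z = +1.
= (56.2/1) · log₁₀(2.90/96.6) = 56.20 · log₁₀(0.03002)
= 56.20 · (-1.5226) = -85.57 mV

-86 mV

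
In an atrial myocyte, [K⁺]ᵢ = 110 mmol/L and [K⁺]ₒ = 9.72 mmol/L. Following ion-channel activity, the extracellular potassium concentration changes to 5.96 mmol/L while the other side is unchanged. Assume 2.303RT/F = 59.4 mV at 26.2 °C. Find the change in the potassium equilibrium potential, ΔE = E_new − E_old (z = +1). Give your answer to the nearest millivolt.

-13 mV

E_old = (59.4/1)·log₁₀(9.72/110) = -62.59 mV
E_new = (59.4/1)·log₁₀(5.96/110) = -75.21 mV
ΔE = -75.21 − (-62.59) = -12.62 mV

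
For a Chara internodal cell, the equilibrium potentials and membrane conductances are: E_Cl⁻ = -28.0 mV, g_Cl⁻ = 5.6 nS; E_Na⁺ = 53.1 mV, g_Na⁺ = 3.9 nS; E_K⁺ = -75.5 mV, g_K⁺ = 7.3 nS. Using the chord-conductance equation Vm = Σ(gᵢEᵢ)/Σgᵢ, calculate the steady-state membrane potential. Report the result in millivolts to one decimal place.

Σ gᵢEᵢ = 5.6·(-28.0) + 3.9·(53.1) + 7.3·(-75.5) = -500.86
Σ gᵢ = 5.6 + 3.9 + 7.3 = 16.8
Vm = -500.86 / 16.8 = -29.81 mV

-29.8 mV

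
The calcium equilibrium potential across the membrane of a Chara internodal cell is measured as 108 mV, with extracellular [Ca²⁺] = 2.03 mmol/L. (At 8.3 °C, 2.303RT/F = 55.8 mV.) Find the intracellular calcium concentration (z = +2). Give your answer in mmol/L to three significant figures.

Nernst: E = (55.8/2) · log₁₀([out]/[in]), so log₁₀([out]/[in]) = 108.0 × 2 / 55.8 = 3.8710.
[out]/[in] = 10^(3.8710) = 7430.
[in] = 2.03 / 7430 = 0.0002732 mmol/L.

0.000273 mmol/L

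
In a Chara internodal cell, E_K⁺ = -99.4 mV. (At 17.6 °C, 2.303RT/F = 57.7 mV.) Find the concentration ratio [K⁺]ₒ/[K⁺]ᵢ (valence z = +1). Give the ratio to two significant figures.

0.019

log₁₀([out]/[in]) = E·z/(57.7) = -99.4 × 1 / 57.7 = -1.7227
[out]/[in] = 10^(-1.7227) = 0.01894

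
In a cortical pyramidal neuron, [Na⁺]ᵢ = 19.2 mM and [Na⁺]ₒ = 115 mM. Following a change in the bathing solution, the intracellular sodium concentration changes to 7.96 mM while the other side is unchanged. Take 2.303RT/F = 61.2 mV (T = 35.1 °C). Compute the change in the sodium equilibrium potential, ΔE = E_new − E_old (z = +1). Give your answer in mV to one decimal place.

23.4 mV

E_old = (61.2/1)·log₁₀(115/19.2) = 47.58 mV
E_new = (61.2/1)·log₁₀(115/7.96) = 70.98 mV
ΔE = 70.98 − (47.58) = 23.40 mV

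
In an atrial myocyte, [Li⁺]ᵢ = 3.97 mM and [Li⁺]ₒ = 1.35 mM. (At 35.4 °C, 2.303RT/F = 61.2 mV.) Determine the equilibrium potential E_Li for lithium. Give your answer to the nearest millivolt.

E = (61.2/z) · log₁₀([Li⁺]_out/[Li⁺]_in) with z = +1.
= (61.2/1) · log₁₀(1.35/3.97) = 61.20 · log₁₀(0.3401)
= 61.20 · (-0.4685) = -28.67 mV

-29 mV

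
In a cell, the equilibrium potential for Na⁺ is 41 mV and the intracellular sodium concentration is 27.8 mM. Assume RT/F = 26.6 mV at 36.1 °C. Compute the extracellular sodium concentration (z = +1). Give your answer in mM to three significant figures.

130 mM

Nernst: E = (26.6/1) · ln([out]/[in]), so ln([out]/[in]) = 41.0 × 1 / 26.6 = 1.5414.
[out]/[in] = e^(1.5414) = 4.671.
[out] = 4.671 × 27.8 = 129.9 mM.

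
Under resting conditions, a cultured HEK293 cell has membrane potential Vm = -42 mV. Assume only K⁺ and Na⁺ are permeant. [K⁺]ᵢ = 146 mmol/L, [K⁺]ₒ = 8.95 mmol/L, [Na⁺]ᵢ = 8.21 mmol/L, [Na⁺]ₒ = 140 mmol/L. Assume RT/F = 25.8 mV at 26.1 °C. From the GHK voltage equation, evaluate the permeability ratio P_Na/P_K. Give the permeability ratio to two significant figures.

0.14

Let α = P_Na/P_K. GHK: Vm = 25.8·ln[(Kₒ + α·Naₒ)/(Kᵢ + α·Naᵢ)].
e^(Vm/25.8) = e^(-42.0/25.8) = 0.19634
So 0.19634·(Kᵢ + α·Naᵢ) = Kₒ + α·Naₒ → α = (0.19634·146.0 − 8.95) / (140.0 − 0.19634·8.21)
α = (28.67 − 8.95) / (140.0 − 1.612) = 19.72/138.4 = 0.1425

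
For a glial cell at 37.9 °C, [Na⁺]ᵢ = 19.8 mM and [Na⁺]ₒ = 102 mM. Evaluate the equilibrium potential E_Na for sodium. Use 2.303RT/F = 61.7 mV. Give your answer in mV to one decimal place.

43.9 mV

E = (61.7/z) · log₁₀([Na⁺]_out/[Na⁺]_in) with z = +1.
= (61.7/1) · log₁₀(102/19.8) = 61.70 · log₁₀(5.152)
= 61.70 · (0.7119) = 43.93 mV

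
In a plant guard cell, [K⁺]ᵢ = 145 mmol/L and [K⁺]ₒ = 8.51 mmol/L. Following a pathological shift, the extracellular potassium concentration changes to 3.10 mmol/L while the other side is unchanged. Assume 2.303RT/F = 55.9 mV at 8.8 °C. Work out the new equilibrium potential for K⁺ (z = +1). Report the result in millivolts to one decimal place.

-93.4 mV

After the shift: [K⁺]_out = 3.10, [K⁺]_in = 145 mmol/L.
E_new = (55.9/1)·log₁₀(3.10/145) = 55.90 · (-1.6700) = -93.35 mV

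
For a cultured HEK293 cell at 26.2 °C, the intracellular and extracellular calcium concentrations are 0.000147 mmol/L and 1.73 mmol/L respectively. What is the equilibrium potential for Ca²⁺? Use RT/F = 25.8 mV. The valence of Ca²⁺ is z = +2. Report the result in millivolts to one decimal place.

120.9 mV

E = (25.8/z) · ln([Ca²⁺]_out/[Ca²⁺]_in) with z = +2.
= (25.8/2) · ln(1.73/0.000147) = 12.90 · ln(1.177e+04)
= 12.90 · (9.3732) = 120.91 mV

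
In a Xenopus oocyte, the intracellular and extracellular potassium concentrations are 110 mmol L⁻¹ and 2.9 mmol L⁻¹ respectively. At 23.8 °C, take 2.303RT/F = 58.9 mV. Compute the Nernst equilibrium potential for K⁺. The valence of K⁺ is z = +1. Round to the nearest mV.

E = (58.9/z) · log₁₀([K⁺]_out/[K⁺]_in) with z = +1.
= (58.9/1) · log₁₀(2.9/110) = 58.90 · log₁₀(0.02636)
= 58.90 · (-1.5790) = -93.00 mV

-93 mV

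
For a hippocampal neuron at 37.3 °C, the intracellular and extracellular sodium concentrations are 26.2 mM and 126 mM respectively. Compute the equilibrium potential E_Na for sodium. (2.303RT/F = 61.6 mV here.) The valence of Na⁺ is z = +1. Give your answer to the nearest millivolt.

E = (61.6/z) · log₁₀([Na⁺]_out/[Na⁺]_in) with z = +1.
= (61.6/1) · log₁₀(126/26.2) = 61.60 · log₁₀(4.809)
= 61.60 · (0.6821) = 42.02 mV

42 mV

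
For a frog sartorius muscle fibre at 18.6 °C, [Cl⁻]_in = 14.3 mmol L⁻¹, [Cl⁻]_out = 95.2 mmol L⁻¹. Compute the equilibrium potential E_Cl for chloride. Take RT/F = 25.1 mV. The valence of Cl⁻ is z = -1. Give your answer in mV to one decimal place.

E = (25.1/z) · ln([Cl⁻]_out/[Cl⁻]_in) with z = -1.
For an anion, dividing by z = -1 reverses the sign.
= (25.1/-1) · ln(95.2/14.3) = -25.10 · ln(6.657)
= -25.10 · (1.8957) = -47.58 mV

-47.6 mV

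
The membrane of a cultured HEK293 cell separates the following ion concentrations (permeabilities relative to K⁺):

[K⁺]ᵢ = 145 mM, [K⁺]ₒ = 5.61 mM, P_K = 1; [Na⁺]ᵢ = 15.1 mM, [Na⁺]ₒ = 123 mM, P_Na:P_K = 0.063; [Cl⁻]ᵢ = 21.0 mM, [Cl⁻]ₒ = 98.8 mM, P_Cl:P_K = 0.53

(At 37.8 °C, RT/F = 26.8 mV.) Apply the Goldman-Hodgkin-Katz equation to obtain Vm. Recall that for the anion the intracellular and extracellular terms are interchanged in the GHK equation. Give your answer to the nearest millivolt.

Vm = 26.8 · ln[(Σ P·[cation]ₒ + Σ P·[anion]ᵢ) / (Σ P·[cation]ᵢ + Σ P·[anion]ₒ)]
Numerator = 1×5.61 + 0.063×123 + 0.53×21.0 = 24.49
Denominator = 1×145 + 0.063×15.1 + 0.53×98.8 = 198.3
Vm = 26.8 · ln(0.12349) = 26.8 × (-2.0916) = -56.06 mV

-56 mV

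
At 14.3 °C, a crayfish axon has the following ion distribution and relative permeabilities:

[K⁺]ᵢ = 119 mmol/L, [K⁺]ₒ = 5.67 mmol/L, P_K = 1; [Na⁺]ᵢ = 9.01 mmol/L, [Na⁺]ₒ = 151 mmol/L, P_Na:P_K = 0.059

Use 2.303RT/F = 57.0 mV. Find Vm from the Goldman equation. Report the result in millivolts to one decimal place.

-52.1 mV

Vm = 57.0 · log₁₀[(Σ P·[cation]ₒ + Σ P·[anion]ᵢ) / (Σ P·[cation]ᵢ + Σ P·[anion]ₒ)]
Numerator = 1×5.67 + 0.059×151 = 14.58
Denominator = 1×119 + 0.059×9.01 = 119.5
Vm = 57.0 · log₁₀(0.12197) = 57.0 × (-0.9138) = -52.08 mV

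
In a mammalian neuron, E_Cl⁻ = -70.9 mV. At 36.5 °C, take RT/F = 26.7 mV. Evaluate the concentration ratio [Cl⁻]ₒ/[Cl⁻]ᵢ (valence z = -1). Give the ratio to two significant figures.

ln([out]/[in]) = E·z/(26.7) = -70.9 × -1 / 26.7 = 2.6554
[out]/[in] = e^(2.6554) = 14.23

14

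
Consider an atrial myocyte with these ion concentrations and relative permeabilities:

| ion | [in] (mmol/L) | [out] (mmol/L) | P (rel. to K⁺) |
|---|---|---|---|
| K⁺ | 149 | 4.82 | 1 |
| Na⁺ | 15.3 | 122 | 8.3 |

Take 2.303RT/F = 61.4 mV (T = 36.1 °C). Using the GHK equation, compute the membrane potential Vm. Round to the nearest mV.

Vm = 61.4 · log₁₀[(Σ P·[cation]ₒ + Σ P·[anion]ᵢ) / (Σ P·[cation]ᵢ + Σ P·[anion]ₒ)]
Numerator = 1×4.82 + 8.3×122 = 1017
Denominator = 1×149 + 8.3×15.3 = 276
Vm = 61.4 · log₁₀(3.6864) = 61.4 × (0.5666) = 34.79 mV

35 mV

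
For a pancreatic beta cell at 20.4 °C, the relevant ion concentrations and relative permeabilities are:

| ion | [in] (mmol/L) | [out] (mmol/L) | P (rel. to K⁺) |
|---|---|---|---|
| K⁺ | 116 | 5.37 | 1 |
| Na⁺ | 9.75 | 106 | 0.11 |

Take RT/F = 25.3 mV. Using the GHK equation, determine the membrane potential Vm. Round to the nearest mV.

-49 mV

Vm = 25.3 · ln[(Σ P·[cation]ₒ + Σ P·[anion]ᵢ) / (Σ P·[cation]ᵢ + Σ P·[anion]ₒ)]
Numerator = 1×5.37 + 0.11×106 = 17.03
Denominator = 1×116 + 0.11×9.75 = 117.1
Vm = 25.3 · ln(0.14547) = 25.3 × (-1.9278) = -48.77 mV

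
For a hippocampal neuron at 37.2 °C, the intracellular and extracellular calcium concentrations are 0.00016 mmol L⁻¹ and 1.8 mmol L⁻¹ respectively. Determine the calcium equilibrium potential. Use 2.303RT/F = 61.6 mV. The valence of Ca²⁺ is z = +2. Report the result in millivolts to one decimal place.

E = (61.6/z) · log₁₀([Ca²⁺]_out/[Ca²⁺]_in) with z = +2.
= (61.6/2) · log₁₀(1.8/0.00016) = 30.80 · log₁₀(1.125e+04)
= 30.80 · (4.0512) = 124.78 mV

124.8 mV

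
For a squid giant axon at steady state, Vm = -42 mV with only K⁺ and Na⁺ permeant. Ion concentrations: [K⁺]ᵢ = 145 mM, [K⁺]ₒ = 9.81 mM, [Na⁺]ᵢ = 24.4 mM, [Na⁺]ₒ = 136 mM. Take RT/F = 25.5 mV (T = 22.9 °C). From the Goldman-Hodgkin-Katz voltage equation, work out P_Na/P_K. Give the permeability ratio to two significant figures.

0.14

Let α = P_Na/P_K. GHK: Vm = 25.5·ln[(Kₒ + α·Naₒ)/(Kᵢ + α·Naᵢ)].
e^(Vm/25.5) = e^(-42.0/25.5) = 0.19262
So 0.19262·(Kᵢ + α·Naᵢ) = Kₒ + α·Naₒ → α = (0.19262·145.0 − 9.81) / (136.0 − 0.19262·24.4)
α = (27.93 − 9.81) / (136.0 − 4.7) = 18.12/131.3 = 0.138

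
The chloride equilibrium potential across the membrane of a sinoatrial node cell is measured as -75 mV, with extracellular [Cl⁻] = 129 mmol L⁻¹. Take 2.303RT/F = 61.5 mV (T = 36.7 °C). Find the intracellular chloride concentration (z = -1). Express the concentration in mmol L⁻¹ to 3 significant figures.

Nernst: E = (61.5/-1) · log₁₀([out]/[in]), so log₁₀([out]/[in]) = -75.0 × -1 / 61.5 = 1.2195.
[out]/[in] = 10^(1.2195) = 16.58.
[in] = 129 / 16.58 = 7.782 mmol L⁻¹.

7.78 mmol L⁻¹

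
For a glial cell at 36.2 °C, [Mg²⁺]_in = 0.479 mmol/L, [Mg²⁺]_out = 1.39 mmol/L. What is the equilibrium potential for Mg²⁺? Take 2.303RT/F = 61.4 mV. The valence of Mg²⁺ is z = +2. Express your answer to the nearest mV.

14 mV

E = (61.4/z) · log₁₀([Mg²⁺]_out/[Mg²⁺]_in) with z = +2.
= (61.4/2) · log₁₀(1.39/0.479) = 30.70 · log₁₀(2.902)
= 30.70 · (0.4627) = 14.20 mV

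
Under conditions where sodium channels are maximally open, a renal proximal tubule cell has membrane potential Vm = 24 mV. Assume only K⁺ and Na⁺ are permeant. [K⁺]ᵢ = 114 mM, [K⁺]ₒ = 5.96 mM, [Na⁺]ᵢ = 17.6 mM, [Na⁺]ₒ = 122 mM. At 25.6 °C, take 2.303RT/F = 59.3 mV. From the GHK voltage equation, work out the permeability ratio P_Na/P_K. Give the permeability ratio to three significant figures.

Let α = P_Na/P_K. GHK: Vm = 59.3·log₁₀[(Kₒ + α·Naₒ)/(Kᵢ + α·Naᵢ)].
10^(Vm/59.3) = 10^(24.0/59.3) = 2.5393
So 2.5393·(Kᵢ + α·Naᵢ) = Kₒ + α·Naₒ → α = (2.5393·114.0 − 5.96) / (122.0 − 2.5393·17.6)
α = (289.5 − 5.96) / (122.0 − 44.69) = 283.5/77.31 = 3.668

3.67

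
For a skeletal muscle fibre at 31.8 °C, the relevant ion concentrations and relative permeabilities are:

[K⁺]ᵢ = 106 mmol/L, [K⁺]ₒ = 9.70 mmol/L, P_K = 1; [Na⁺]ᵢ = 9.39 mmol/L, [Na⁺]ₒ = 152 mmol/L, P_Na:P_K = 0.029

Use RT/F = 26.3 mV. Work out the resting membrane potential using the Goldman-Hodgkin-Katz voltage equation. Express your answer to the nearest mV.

-53 mV

Vm = 26.3 · ln[(Σ P·[cation]ₒ + Σ P·[anion]ᵢ) / (Σ P·[cation]ᵢ + Σ P·[anion]ₒ)]
Numerator = 1×9.70 + 0.029×152 = 14.11
Denominator = 1×106 + 0.029×9.39 = 106.3
Vm = 26.3 · ln(0.13275) = 26.3 × (-2.0193) = -53.11 mV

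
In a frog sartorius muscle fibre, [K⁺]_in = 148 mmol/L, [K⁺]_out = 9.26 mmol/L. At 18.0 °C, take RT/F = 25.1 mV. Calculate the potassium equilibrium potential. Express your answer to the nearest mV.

-70 mV

E = (25.1/z) · ln([K⁺]_out/[K⁺]_in) with z = +1.
= (25.1/1) · ln(9.26/148) = 25.10 · ln(0.06257)
= 25.10 · (-2.7715) = -69.56 mV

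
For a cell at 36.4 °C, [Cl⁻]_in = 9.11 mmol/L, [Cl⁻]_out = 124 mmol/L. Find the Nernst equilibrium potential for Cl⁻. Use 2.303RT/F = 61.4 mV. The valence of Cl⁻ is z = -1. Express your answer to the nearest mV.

E = (61.4/z) · log₁₀([Cl⁻]_out/[Cl⁻]_in) with z = -1.
For an anion, dividing by z = -1 reverses the sign.
= (61.4/-1) · log₁₀(124/9.11) = -61.40 · log₁₀(13.61)
= -61.40 · (1.1339) = -69.62 mV

-70 mV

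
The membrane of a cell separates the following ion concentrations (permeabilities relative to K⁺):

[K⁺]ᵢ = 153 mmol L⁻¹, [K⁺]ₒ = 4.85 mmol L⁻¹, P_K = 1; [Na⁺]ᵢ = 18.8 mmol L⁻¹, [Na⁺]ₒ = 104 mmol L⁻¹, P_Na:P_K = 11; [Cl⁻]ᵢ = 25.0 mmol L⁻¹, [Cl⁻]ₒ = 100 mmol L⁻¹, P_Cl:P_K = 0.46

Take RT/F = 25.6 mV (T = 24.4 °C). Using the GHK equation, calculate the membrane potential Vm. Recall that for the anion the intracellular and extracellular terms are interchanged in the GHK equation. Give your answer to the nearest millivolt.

Vm = 25.6 · ln[(Σ P·[cation]ₒ + Σ P·[anion]ᵢ) / (Σ P·[cation]ᵢ + Σ P·[anion]ₒ)]
Numerator = 1×4.85 + 11×104 + 0.46×25.0 = 1160
Denominator = 1×153 + 11×18.8 + 0.46×100 = 405.8
Vm = 25.6 · ln(2.8594) = 25.6 × (1.0506) = 26.90 mV

27 mV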